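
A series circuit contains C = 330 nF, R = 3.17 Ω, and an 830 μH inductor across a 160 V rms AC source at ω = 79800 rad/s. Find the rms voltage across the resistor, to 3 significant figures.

X_L = ωL = 66.2 Ω
X_C = 1/(ωC) = 38.0 Ω
Net reactance X = X_L − X_C = 28.3 Ω
Z = 3.17 + j28.3 Ω
|Z| = √(3.17² + 28.3²) = 28.4 Ω
I = V/|Z| = 5.63 A
V_R = I·|Z_R| = 5.63 × 3.17 = 17.8 V

17.8 V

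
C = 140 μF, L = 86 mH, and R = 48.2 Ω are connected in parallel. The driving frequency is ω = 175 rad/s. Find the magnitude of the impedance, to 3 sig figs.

X_L = ωL = 15.0 Ω
X_C = 1/(ωC) = 40.8 Ω
Parallel: admittances add. Y = 1/R + 1/(jωL) + jωC
Y = (0.0207 − j0.0419) S
|Y| = 0.0468 S → |Z| = 1/|Y| = 21.4 Ω, ∠Z = −∠Y = 63.7°

21.4 Ω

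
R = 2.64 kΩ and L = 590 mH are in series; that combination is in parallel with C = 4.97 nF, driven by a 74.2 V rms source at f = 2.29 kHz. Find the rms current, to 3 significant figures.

3.64 mA

ω = 2πf = 14390 rad/s
X_L = ωL = 8490 Ω
X_C = 1/(ωC) = 14000 Ω
Branch 1 (R+jX_L): Z₁ = 2640 + j8490 Ω, |Z₁| = 8890 Ω
Branch 2 (−jX_C): Z₂ = −j14000 Ω
Parallel: Z = Z₁Z₂/(Z₁+Z₂), |Z| = 20400 Ω, ∠Z = 47.1°
I = V/|Z| = 74.2/20400 = 3.64 mA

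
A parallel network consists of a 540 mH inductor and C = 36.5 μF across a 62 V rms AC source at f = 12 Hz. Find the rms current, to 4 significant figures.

1.352 A

ω = 2πf = 75.40 rad/s
X_L = ωL = 40.72 Ω
X_C = 1/(ωC) = 363.4 Ω
Parallel: admittances add. Y = 1/(jωL) + jωC
Y = (0 − j0.02181) S
|Y| = 0.02181 S → |Z| = 1/|Y| = 45.85 Ω, ∠Z = −∠Y = 90.00°
I = V/|Z| = 62/45.85 = 1.352 A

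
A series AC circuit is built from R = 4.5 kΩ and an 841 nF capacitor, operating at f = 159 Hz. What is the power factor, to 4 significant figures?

ω = 2πf = 999.0 rad/s
X_C = 1/(ωC) = 1190 Ω
Z = 4500 − j1190 Ω
|Z| = √(4500² + 1190²) = 4655 Ω
∠Z = arctan(-1190/4500) = -14.82°
cos φ = cos(-14.82°) = 0.9668

0.9668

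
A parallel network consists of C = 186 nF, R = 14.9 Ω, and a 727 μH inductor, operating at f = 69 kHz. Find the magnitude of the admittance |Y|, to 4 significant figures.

ω = 2πf = 433500 rad/s
X_L = ωL = 315.2 Ω
X_C = 1/(ωC) = 12.40 Ω
Parallel: admittances add. Y = 1/R + 1/(jωL) + jωC
Y = (0.06711 + j0.07747) S
|Y| = 0.1025 S → |Z| = 1/|Y| = 9.757 Ω, ∠Z = −∠Y = -49.10°

102.5 mS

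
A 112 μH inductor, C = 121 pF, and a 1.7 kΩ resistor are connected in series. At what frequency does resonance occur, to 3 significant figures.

ω₀ = 1/√(LC) = 1/√(0.000112 × 1.21e-10) = 8.59e+06 rad/s
f₀ = ω₀/(2π) = 1.37 MHz

1.37 MHz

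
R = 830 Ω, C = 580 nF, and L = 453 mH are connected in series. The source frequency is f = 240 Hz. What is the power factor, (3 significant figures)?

ω = 2πf = 1508 rad/s
X_L = ωL = 683 Ω
X_C = 1/(ωC) = 1140 Ω
Net reactance X = X_L − X_C = -460 Ω
Z = 830 − j460 Ω
|Z| = √(830² + 460²) = 949 Ω
∠Z = arctan(-460/830) = -29.0°
cos φ = cos(-29.0°) = 0.875

0.875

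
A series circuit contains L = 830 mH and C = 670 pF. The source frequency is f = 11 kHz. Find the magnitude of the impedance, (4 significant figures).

ω = 2πf = 69120 rad/s
X_L = ωL = 57370 Ω
X_C = 1/(ωC) = 21590 Ω
Net reactance X = X_L − X_C = 35770 Ω
Z = j35770 Ω
|Z| = √(0² + 35770²) = 35770 Ω

35770 Ω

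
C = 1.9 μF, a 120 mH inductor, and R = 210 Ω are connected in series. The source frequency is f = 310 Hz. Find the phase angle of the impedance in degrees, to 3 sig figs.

ω = 2πf = 1948 rad/s
X_L = ωL = 234 Ω
X_C = 1/(ωC) = 270 Ω
Net reactance X = X_L − X_C = -36.5 Ω
Z = 210 − j36.5 Ω
|Z| = √(210² + 36.5²) = 213 Ω
∠Z = arctan(-36.5/210) = -9.85°

-9.85°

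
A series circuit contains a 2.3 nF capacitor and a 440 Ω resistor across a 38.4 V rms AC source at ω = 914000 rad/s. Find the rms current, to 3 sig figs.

X_C = 1/(ωC) = 476 Ω
Z = 440 − j476 Ω
|Z| = √(440² + 476²) = 648 Ω
I = V/|Z| = 38.4/648 = 59.3 mA

59.3 mA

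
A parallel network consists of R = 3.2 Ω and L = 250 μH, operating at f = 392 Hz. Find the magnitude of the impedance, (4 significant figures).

ω = 2πf = 2463 rad/s
X_L = ωL = 0.6158 Ω
Parallel: admittances add. Y = 1/R + 1/(jωL)
Y = (0.3125 − j1.624) S
|Y| = 1.654 S → |Z| = 1/|Y| = 0.6047 Ω, ∠Z = −∠Y = 79.11°

0.6047 Ω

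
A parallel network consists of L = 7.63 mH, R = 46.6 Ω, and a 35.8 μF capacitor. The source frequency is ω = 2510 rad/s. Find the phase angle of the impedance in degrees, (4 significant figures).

-60.31°

X_L = ωL = 19.15 Ω
X_C = 1/(ωC) = 11.13 Ω
Parallel: admittances add. Y = 1/R + 1/(jωL) + jωC
Y = (0.02146 + j0.03764) S
|Y| = 0.04333 S → |Z| = 1/|Y| = 23.08 Ω, ∠Z = −∠Y = -60.31°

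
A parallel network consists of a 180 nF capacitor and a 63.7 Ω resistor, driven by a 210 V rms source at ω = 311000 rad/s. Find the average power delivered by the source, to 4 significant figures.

X_C = 1/(ωC) = 17.86 Ω
Parallel: admittances add. Y = 1/R + jωC
Y = (0.01570 + j0.05598) S
|Y| = 0.05814 S → |Z| = 1/|Y| = 17.20 Ω, ∠Z = −∠Y = -74.33°
I = V/|Z| = 12.21 A
P = VI cos φ = 210 × 12.21 × cos(-74.33°) = 692.3 W

692.3 W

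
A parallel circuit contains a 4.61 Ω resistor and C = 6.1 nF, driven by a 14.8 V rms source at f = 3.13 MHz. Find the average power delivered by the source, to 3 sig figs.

ω = 2πf = 1.967e+07 rad/s
X_C = 1/(ωC) = 8.34 Ω
Parallel: admittances add. Y = 1/R + jωC
Y = (0.217 + j0.120) S
|Y| = 0.248 S → |Z| = 1/|Y| = 4.03 Ω, ∠Z = −∠Y = -28.9°
I = V/|Z| = 3.67 A
P = VI cos φ = 14.8 × 3.67 × cos(-28.9°) = 47.5 W

47.5 W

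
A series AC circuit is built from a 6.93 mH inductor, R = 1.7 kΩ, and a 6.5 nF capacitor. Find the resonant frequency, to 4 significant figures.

ω₀ = 1/√(LC) = 1/√(0.00693 × 6.5e-09) = 149000 rad/s
f₀ = ω₀/(2π) = 23.71 kHz

23.71 kHz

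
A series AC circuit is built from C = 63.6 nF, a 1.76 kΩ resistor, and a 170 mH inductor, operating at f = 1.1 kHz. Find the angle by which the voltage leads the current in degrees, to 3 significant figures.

-32.0°

ω = 2πf = 6912 rad/s
X_L = ωL = 1170 Ω
X_C = 1/(ωC) = 2270 Ω
Net reactance X = X_L − X_C = -1100 Ω
Z = 1760 − j1100 Ω
|Z| = √(1760² + 1100²) = 2080 Ω
∠Z = arctan(-1100/1760) = -32.0°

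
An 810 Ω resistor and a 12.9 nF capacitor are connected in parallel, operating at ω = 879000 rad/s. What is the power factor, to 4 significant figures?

X_C = 1/(ωC) = 88.19 Ω
Parallel: admittances add. Y = 1/R + jωC
Y = (0.001235 + j0.01134) S
|Y| = 0.01141 S → |Z| = 1/|Y| = 87.67 Ω, ∠Z = −∠Y = -83.79°
cos φ = cos(-83.79°) = 0.1082

0.1082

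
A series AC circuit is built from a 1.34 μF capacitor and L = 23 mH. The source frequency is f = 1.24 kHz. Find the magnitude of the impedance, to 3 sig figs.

ω = 2πf = 7791 rad/s
X_L = ωL = 179 Ω
X_C = 1/(ωC) = 95.8 Ω
Net reactance X = X_L − X_C = 83.4 Ω
Z = j83.4 Ω
|Z| = √(0² + 83.4²) = 83.4 Ω

83.4 Ω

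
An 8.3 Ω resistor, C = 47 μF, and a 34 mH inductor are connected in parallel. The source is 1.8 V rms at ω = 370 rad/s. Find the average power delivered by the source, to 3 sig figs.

390 mW

X_L = ωL = 12.6 Ω
X_C = 1/(ωC) = 57.5 Ω
Parallel: admittances add. Y = 1/R + 1/(jωL) + jωC
Y = (0.120 − j0.0621) S
|Y| = 0.136 S → |Z| = 1/|Y| = 7.38 Ω, ∠Z = −∠Y = 27.3°
I = V/|Z| = 244 mA
P = VI cos φ = 1.8 × 0.244 × cos(27.3°) = 390 mW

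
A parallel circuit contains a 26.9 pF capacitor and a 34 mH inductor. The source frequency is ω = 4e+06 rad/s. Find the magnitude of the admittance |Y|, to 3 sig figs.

X_L = ωL = 136000 Ω
X_C = 1/(ωC) = 9290 Ω
Parallel: admittances add. Y = 1/(jωL) + jωC
Y = (0 + j0.000100) S
|Y| = 0.000100 S → |Z| = 1/|Y| = 9980 Ω, ∠Z = −∠Y = -90.0°

100 μS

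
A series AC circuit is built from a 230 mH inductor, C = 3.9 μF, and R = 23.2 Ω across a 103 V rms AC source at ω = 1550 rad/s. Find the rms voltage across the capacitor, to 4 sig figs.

88.52 V

X_L = ωL = 356.5 Ω
X_C = 1/(ωC) = 165.4 Ω
Net reactance X = X_L − X_C = 191.1 Ω
Z = 23.20 + j191.1 Ω
|Z| = √(23.20² + 191.1²) = 192.5 Ω
I = V/|Z| = 535.1 mA
V_C = I·|Z_C| = 0.5351 × 165.4 = 88.52 V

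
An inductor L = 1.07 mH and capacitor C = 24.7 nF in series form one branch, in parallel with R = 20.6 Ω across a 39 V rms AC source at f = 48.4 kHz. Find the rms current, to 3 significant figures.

1.90 A

ω = 2πf = 304100 rad/s
X_L = ωL = 325 Ω
X_C = 1/(ωC) = 133 Ω
Branch 1: Z₁ = R = 20.6 Ω
Branch 2 (series LC): Z₂ = j(X_L − X_C) = j192 Ω
Parallel: Z = Z₁Z₂/(Z₁+Z₂), |Z| = 20.5 Ω, ∠Z = 6.12°
I = V/|Z| = 39/20.5 = 1.90 A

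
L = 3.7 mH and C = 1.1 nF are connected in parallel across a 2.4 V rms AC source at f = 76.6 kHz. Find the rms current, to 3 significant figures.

ω = 2πf = 481300 rad/s
X_L = ωL = 1780 Ω
X_C = 1/(ωC) = 1890 Ω
Parallel: admittances add. Y = 1/(jωL) + jωC
Y = (0 − j3.21e-05) S
|Y| = 3.21e-05 S → |Z| = 1/|Y| = 31100 Ω, ∠Z = −∠Y = 90.0°
I = V/|Z| = 2.4/31100 = 77.1 μA

77.1 μA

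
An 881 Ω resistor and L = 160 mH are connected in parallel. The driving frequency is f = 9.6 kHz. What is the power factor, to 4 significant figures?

ω = 2πf = 60320 rad/s
X_L = ωL = 9651 Ω
Parallel: admittances add. Y = 1/R + 1/(jωL)
Y = (0.001135 − j0.0001036) S
|Y| = 0.001140 S → |Z| = 1/|Y| = 877.4 Ω, ∠Z = −∠Y = 5.216°
cos φ = cos(5.216°) = 0.9959

0.9959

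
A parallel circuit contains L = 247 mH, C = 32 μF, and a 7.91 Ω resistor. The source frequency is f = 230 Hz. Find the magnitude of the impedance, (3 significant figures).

7.48 Ω

ω = 2πf = 1445 rad/s
X_L = ωL = 357 Ω
X_C = 1/(ωC) = 21.6 Ω
Parallel: admittances add. Y = 1/R + 1/(jωL) + jωC
Y = (0.126 + j0.0434) S
|Y| = 0.134 S → |Z| = 1/|Y| = 7.48 Ω, ∠Z = −∠Y = -19.0°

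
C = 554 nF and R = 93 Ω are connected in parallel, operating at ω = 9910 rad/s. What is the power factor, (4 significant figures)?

X_C = 1/(ωC) = 182.1 Ω
Parallel: admittances add. Y = 1/R + jωC
Y = (0.01075 + j0.005490) S
|Y| = 0.01207 S → |Z| = 1/|Y| = 82.83 Ω, ∠Z = −∠Y = -27.05°
cos φ = cos(-27.05°) = 0.8906

0.8906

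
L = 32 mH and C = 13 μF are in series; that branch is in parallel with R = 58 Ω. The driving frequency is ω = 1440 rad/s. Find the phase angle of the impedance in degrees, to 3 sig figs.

-82.8°

X_L = ωL = 46.1 Ω
X_C = 1/(ωC) = 53.4 Ω
Branch 1: Z₁ = R = 58.0 Ω
Branch 2 (series LC): Z₂ = j(X_L − X_C) = −j7.34 Ω
Parallel: Z = Z₁Z₂/(Z₁+Z₂), |Z| = 7.28 Ω, ∠Z = -82.8°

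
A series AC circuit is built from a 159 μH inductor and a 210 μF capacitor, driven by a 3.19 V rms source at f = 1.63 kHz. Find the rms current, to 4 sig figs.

ω = 2πf = 10240 rad/s
X_L = ωL = 1.628 Ω
X_C = 1/(ωC) = 0.4650 Ω
Net reactance X = X_L − X_C = 1.163 Ω
Z = j1.163 Ω
|Z| = √(0² + 1.163²) = 1.163 Ω
I = V/|Z| = 3.19/1.163 = 2.742 A

2.742 A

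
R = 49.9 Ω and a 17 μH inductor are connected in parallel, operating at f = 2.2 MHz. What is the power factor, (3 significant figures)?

0.978

ω = 2πf = 1.382e+07 rad/s
X_L = ωL = 235 Ω
Parallel: admittances add. Y = 1/R + 1/(jωL)
Y = (0.0200 − j0.00426) S
|Y| = 0.0205 S → |Z| = 1/|Y| = 48.8 Ω, ∠Z = −∠Y = 12.0°
cos φ = cos(12.0°) = 0.978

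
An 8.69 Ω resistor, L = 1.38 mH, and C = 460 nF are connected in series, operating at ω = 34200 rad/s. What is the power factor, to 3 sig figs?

X_L = ωL = 47.2 Ω
X_C = 1/(ωC) = 63.6 Ω
Net reactance X = X_L − X_C = -16.4 Ω
Z = 8.69 − j16.4 Ω
|Z| = √(8.69² + 16.4²) = 18.5 Ω
∠Z = arctan(-16.4/8.69) = -62.0°
cos φ = cos(-62.0°) = 0.469

0.469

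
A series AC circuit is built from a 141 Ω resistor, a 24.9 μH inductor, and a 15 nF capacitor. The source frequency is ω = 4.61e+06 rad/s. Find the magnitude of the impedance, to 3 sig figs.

X_L = ωL = 115 Ω
X_C = 1/(ωC) = 14.5 Ω
Net reactance X = X_L − X_C = 100 Ω
Z = 141 + j100 Ω
|Z| = √(141² + 100²) = 173 Ω

173 Ω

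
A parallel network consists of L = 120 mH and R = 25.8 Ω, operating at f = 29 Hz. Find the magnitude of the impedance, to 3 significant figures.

16.7 Ω

ω = 2πf = 182.2 rad/s
X_L = ωL = 21.9 Ω
Parallel: admittances add. Y = 1/R + 1/(jωL)
Y = (0.0388 − j0.0457) S
|Y| = 0.0599 S → |Z| = 1/|Y| = 16.7 Ω, ∠Z = −∠Y = 49.7°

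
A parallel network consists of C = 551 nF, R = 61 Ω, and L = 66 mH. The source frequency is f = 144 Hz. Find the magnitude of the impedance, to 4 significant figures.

43.33 Ω

ω = 2πf = 904.8 rad/s
X_L = ωL = 59.72 Ω
X_C = 1/(ωC) = 2006 Ω
Parallel: admittances add. Y = 1/R + 1/(jωL) + jωC
Y = (0.01639 − j0.01625) S
|Y| = 0.02308 S → |Z| = 1/|Y| = 43.33 Ω, ∠Z = −∠Y = 44.74°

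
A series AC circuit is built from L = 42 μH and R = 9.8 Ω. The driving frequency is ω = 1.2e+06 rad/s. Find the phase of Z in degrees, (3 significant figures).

79.0°

X_L = ωL = 50.4 Ω
Z = 9.80 + j50.4 Ω
|Z| = √(9.80² + 50.4²) = 51.3 Ω
∠Z = arctan(50.4/9.80) = 79.0°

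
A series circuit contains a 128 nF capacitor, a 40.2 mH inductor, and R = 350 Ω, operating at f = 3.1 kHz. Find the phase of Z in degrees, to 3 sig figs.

47.5°

ω = 2πf = 19480 rad/s
X_L = ωL = 783 Ω
X_C = 1/(ωC) = 401 Ω
Net reactance X = X_L − X_C = 382 Ω
Z = 350 + j382 Ω
|Z| = √(350² + 382²) = 518 Ω
∠Z = arctan(382/350) = 47.5°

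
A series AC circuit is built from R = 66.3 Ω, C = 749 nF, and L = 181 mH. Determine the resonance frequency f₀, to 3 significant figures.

432 Hz

ω₀ = 1/√(LC) = 1/√(0.181 × 7.49e-07) = 2716 rad/s
f₀ = ω₀/(2π) = 432 Hz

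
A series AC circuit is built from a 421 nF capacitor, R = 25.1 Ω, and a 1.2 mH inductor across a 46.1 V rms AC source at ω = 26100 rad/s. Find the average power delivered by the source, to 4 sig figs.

X_L = ωL = 31.32 Ω
X_C = 1/(ωC) = 91.01 Ω
Net reactance X = X_L − X_C = -59.69 Ω
Z = 25.10 − j59.69 Ω
|Z| = √(25.10² + 59.69²) = 64.75 Ω
∠Z = arctan(-59.69/25.10) = -67.19°
I = V/|Z| = 712.0 mA
P = VI cos φ = 46.1 × 0.7120 × cos(-67.19°) = 12.72 W

12.72 W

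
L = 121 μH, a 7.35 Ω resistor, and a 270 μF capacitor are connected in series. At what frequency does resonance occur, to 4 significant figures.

880.5 Hz

ω₀ = 1/√(LC) = 1/√(0.000121 × 0.00027) = 5533 rad/s
f₀ = ω₀/(2π) = 880.5 Hz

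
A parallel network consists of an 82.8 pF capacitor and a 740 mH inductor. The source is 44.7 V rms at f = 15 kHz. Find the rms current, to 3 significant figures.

292 μA

ω = 2πf = 94250 rad/s
X_L = ωL = 69700 Ω
X_C = 1/(ωC) = 128000 Ω
Parallel: admittances add. Y = 1/(jωL) + jωC
Y = (0 − j6.53e-06) S
|Y| = 6.53e-06 S → |Z| = 1/|Y| = 153000 Ω, ∠Z = −∠Y = 90.0°
I = V/|Z| = 44.7/153000 = 292 μA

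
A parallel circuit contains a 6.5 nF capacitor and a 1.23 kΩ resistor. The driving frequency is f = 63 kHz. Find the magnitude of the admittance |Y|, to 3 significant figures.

ω = 2πf = 395800 rad/s
X_C = 1/(ωC) = 389 Ω
Parallel: admittances add. Y = 1/R + jωC
Y = (0.000813 + j0.00257) S
|Y| = 0.00270 S → |Z| = 1/|Y| = 371 Ω, ∠Z = −∠Y = -72.5°

2.70 mS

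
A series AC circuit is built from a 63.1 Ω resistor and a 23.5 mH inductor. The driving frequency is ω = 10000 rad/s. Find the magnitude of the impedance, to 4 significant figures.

X_L = ωL = 235.0 Ω
Z = 63.10 + j235.0 Ω
|Z| = √(63.10² + 235.0²) = 243.3 Ω

243.3 Ω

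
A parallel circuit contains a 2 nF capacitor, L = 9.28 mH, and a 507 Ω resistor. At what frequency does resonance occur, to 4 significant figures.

36.94 kHz

ω₀ = 1/√(LC) = 1/√(0.00928 × 2e-09) = 232100 rad/s
f₀ = ω₀/(2π) = 36.94 kHz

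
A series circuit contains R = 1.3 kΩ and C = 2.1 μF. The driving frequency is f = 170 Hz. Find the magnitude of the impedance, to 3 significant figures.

ω = 2πf = 1068 rad/s
X_C = 1/(ωC) = 446 Ω
Z = 1300 − j446 Ω
|Z| = √(1300² + 446²) = 1370 Ω

1370 Ω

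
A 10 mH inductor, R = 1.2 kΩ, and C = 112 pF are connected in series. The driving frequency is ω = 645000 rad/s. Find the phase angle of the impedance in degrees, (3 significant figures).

X_L = ωL = 6450 Ω
X_C = 1/(ωC) = 13800 Ω
Net reactance X = X_L − X_C = -7390 Ω
Z = 1200 − j7390 Ω
|Z| = √(1200² + 7390²) = 7490 Ω
∠Z = arctan(-7390/1200) = -80.8°

-80.8°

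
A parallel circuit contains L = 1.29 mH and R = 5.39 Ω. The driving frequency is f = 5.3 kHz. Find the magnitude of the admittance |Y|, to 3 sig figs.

ω = 2πf = 33300 rad/s
X_L = ωL = 43.0 Ω
Parallel: admittances add. Y = 1/R + 1/(jωL)
Y = (0.186 − j0.0233) S
|Y| = 0.187 S → |Z| = 1/|Y| = 5.35 Ω, ∠Z = −∠Y = 7.15°

187 mS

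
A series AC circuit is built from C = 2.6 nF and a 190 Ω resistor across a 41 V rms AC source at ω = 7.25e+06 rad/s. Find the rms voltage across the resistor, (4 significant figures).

X_C = 1/(ωC) = 53.05 Ω
Z = 190.0 − j53.05 Ω
|Z| = √(190.0² + 53.05²) = 197.3 Ω
I = V/|Z| = 207.8 mA
V_R = I·|Z_R| = 0.2078 × 190.0 = 39.49 V

39.49 V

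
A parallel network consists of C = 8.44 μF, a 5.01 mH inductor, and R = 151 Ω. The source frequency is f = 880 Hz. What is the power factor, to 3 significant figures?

0.531

ω = 2πf = 5529 rad/s
X_L = ωL = 27.7 Ω
X_C = 1/(ωC) = 21.4 Ω
Parallel: admittances add. Y = 1/R + 1/(jωL) + jωC
Y = (0.00662 + j0.0106) S
|Y| = 0.0125 S → |Z| = 1/|Y| = 80.2 Ω, ∠Z = −∠Y = -57.9°
cos φ = cos(-57.9°) = 0.531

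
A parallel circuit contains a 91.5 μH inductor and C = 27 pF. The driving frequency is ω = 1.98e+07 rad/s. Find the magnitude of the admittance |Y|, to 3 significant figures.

17.4 μS

X_L = ωL = 1810 Ω
X_C = 1/(ωC) = 1870 Ω
Parallel: admittances add. Y = 1/(jωL) + jωC
Y = (0 − j1.74e-05) S
|Y| = 1.74e-05 S → |Z| = 1/|Y| = 57600 Ω, ∠Z = −∠Y = 90.0°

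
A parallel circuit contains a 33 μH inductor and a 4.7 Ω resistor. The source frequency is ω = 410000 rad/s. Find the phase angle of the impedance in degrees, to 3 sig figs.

X_L = ωL = 13.5 Ω
Parallel: admittances add. Y = 1/R + 1/(jωL)
Y = (0.213 − j0.0739) S
|Y| = 0.225 S → |Z| = 1/|Y| = 4.44 Ω, ∠Z = −∠Y = 19.2°

19.2°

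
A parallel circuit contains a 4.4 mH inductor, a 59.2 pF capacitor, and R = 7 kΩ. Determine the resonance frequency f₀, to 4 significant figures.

ω₀ = 1/√(LC) = 1/√(0.0044 × 5.92e-11) = 1.959e+06 rad/s
f₀ = ω₀/(2π) = 311.8 kHz

311.8 kHz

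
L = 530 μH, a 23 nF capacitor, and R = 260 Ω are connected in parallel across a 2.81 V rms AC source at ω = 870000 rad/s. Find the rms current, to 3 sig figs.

51.3 mA

X_L = ωL = 461 Ω
X_C = 1/(ωC) = 50.0 Ω
Parallel: admittances add. Y = 1/R + 1/(jωL) + jωC
Y = (0.00385 + j0.0178) S
|Y| = 0.0183 S → |Z| = 1/|Y| = 54.8 Ω, ∠Z = −∠Y = -77.8°
I = V/|Z| = 2.81/54.8 = 51.3 mA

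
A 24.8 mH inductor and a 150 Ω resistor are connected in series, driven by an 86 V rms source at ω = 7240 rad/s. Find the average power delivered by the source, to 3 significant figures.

X_L = ωL = 180 Ω
Z = 150 + j180 Ω
|Z| = √(150² + 180²) = 234 Ω
∠Z = arctan(180/150) = 50.1°
I = V/|Z| = 368 mA
P = VI cos φ = 86 × 0.368 × cos(50.1°) = 20.3 W

20.3 W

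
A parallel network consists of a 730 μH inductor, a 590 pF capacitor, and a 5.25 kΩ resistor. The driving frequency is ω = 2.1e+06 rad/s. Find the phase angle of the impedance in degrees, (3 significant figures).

-72.0°

X_L = ωL = 1530 Ω
X_C = 1/(ωC) = 807 Ω
Parallel: admittances add. Y = 1/R + 1/(jωL) + jωC
Y = (0.000190 + j0.000587) S
|Y| = 0.000617 S → |Z| = 1/|Y| = 1620 Ω, ∠Z = −∠Y = -72.0°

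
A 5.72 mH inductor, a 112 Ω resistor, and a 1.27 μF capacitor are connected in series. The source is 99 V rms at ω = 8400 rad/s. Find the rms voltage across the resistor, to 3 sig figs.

91.7 V

X_L = ωL = 48.0 Ω
X_C = 1/(ωC) = 93.7 Ω
Net reactance X = X_L − X_C = -45.7 Ω
Z = 112 − j45.7 Ω
|Z| = √(112² + 45.7²) = 121 Ω
I = V/|Z| = 818 mA
V_R = I·|Z_R| = 0.818 × 112 = 91.7 V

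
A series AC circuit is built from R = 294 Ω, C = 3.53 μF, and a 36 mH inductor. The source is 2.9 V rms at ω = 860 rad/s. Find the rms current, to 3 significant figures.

X_L = ωL = 31.0 Ω
X_C = 1/(ωC) = 329 Ω
Net reactance X = X_L − X_C = -298 Ω
Z = 294 − j298 Ω
|Z| = √(294² + 298²) = 419 Ω
I = V/|Z| = 2.9/419 = 6.92 mA

6.92 mA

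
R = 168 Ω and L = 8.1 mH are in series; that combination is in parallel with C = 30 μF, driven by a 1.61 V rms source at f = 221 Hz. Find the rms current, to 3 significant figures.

ω = 2πf = 1389 rad/s
X_L = ωL = 11.2 Ω
X_C = 1/(ωC) = 24.0 Ω
Branch 1 (R+jX_L): Z₁ = 168 + j11.2 Ω, |Z₁| = 168 Ω
Branch 2 (−jX_C): Z₂ = −j24.0 Ω
Parallel: Z = Z₁Z₂/(Z₁+Z₂), |Z| = 24.0 Ω, ∠Z = -81.8°
I = V/|Z| = 1.61/24.0 = 67.1 mA

67.1 mA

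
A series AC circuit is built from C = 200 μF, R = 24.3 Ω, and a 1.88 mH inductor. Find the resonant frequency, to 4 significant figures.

ω₀ = 1/√(LC) = 1/√(0.00188 × 0.0002) = 1631 rad/s
f₀ = ω₀/(2π) = 259.6 Hz

259.6 Hz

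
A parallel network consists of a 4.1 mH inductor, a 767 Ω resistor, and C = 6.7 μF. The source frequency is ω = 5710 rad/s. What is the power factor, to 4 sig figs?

X_L = ωL = 23.41 Ω
X_C = 1/(ωC) = 26.14 Ω
Parallel: admittances add. Y = 1/R + 1/(jωL) + jωC
Y = (0.001304 − j0.004458) S
|Y| = 0.004645 S → |Z| = 1/|Y| = 215.3 Ω, ∠Z = −∠Y = 73.70°
cos φ = cos(73.70°) = 0.2807

0.2807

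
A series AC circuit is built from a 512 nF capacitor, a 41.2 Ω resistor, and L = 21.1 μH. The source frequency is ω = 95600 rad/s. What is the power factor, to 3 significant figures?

X_L = ωL = 2.02 Ω
X_C = 1/(ωC) = 20.4 Ω
Net reactance X = X_L − X_C = -18.4 Ω
Z = 41.2 − j18.4 Ω
|Z| = √(41.2² + 18.4²) = 45.1 Ω
∠Z = arctan(-18.4/41.2) = -24.1°
cos φ = cos(-24.1°) = 0.913

0.913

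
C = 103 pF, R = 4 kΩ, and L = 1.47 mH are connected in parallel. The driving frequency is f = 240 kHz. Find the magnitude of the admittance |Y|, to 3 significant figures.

ω = 2πf = 1.508e+06 rad/s
X_L = ωL = 2220 Ω
X_C = 1/(ωC) = 6440 Ω
Parallel: admittances add. Y = 1/R + 1/(jωL) + jωC
Y = (0.000250 − j0.000296) S
|Y| = 0.000387 S → |Z| = 1/|Y| = 2580 Ω, ∠Z = −∠Y = 49.8°

387 μS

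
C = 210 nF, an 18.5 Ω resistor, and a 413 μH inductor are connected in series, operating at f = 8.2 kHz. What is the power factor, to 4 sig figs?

ω = 2πf = 51520 rad/s
X_L = ωL = 21.28 Ω
X_C = 1/(ωC) = 92.42 Ω
Net reactance X = X_L − X_C = -71.15 Ω
Z = 18.50 − j71.15 Ω
|Z| = √(18.50² + 71.15²) = 73.51 Ω
∠Z = arctan(-71.15/18.50) = -75.42°
cos φ = cos(-75.42°) = 0.2517

0.2517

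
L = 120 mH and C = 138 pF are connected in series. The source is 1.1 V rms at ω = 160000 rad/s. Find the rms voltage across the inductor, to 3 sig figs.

0.810 V

X_L = ωL = 19200 Ω
X_C = 1/(ωC) = 45300 Ω
Net reactance X = X_L − X_C = -26100 Ω
Z = − j26100 Ω
|Z| = √(0² + 26100²) = 26100 Ω
I = V/|Z| = 42.2 μA
V_L = I·|Z_L| = 4.22e-05 × 19200 = 0.810 V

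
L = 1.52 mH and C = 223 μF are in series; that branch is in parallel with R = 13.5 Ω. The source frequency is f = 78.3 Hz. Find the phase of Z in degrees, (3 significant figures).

-58.2°

ω = 2πf = 492.0 rad/s
X_L = ωL = 0.748 Ω
X_C = 1/(ωC) = 9.11 Ω
Branch 1: Z₁ = R = 13.5 Ω
Branch 2 (series LC): Z₂ = j(X_L − X_C) = −j8.37 Ω
Parallel: Z = Z₁Z₂/(Z₁+Z₂), |Z| = 7.11 Ω, ∠Z = -58.2°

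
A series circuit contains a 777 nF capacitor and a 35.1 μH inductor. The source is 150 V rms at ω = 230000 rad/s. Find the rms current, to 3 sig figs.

60.5 A

X_L = ωL = 8.07 Ω
X_C = 1/(ωC) = 5.60 Ω
Net reactance X = X_L − X_C = 2.48 Ω
Z = j2.48 Ω
|Z| = √(0² + 2.48²) = 2.48 Ω
I = V/|Z| = 150/2.48 = 60.5 A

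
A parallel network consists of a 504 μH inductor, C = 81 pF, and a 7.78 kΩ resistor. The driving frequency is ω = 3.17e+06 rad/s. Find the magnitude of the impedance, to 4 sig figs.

2558 Ω

X_L = ωL = 1598 Ω
X_C = 1/(ωC) = 3895 Ω
Parallel: admittances add. Y = 1/R + 1/(jωL) + jωC
Y = (0.0001285 − j0.0003691) S
|Y| = 0.0003909 S → |Z| = 1/|Y| = 2558 Ω, ∠Z = −∠Y = 70.80°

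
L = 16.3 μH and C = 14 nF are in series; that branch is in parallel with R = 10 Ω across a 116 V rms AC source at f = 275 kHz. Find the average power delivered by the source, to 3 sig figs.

ω = 2πf = 1.728e+06 rad/s
X_L = ωL = 28.2 Ω
X_C = 1/(ωC) = 41.3 Ω
Branch 1: Z₁ = R = 10.0 Ω
Branch 2 (series LC): Z₂ = j(X_L − X_C) = −j13.2 Ω
Parallel: Z = Z₁Z₂/(Z₁+Z₂), |Z| = 7.97 Ω, ∠Z = -37.2°
I = V/|Z| = 14.6 A
P = VI cos φ = 116 × 14.6 × cos(-37.2°) = 1.35 kW

1.35 kW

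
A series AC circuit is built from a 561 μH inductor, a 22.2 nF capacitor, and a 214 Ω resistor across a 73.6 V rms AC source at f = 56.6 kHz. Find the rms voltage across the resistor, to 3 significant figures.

69.7 V

ω = 2πf = 355600 rad/s
X_L = ωL = 200 Ω
X_C = 1/(ωC) = 127 Ω
Net reactance X = X_L − X_C = 72.8 Ω
Z = 214 + j72.8 Ω
|Z| = √(214² + 72.8²) = 226 Ω
I = V/|Z| = 326 mA
V_R = I·|Z_R| = 0.326 × 214 = 69.7 V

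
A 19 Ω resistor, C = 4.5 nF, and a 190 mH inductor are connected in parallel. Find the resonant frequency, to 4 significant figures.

5.443 kHz

ω₀ = 1/√(LC) = 1/√(0.19 × 4.5e-09) = 34200 rad/s
f₀ = ω₀/(2π) = 5.443 kHz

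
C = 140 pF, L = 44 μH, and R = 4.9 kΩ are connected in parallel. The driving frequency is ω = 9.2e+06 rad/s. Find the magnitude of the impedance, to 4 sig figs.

833.4 Ω

X_L = ωL = 404.8 Ω
X_C = 1/(ωC) = 776.4 Ω
Parallel: admittances add. Y = 1/R + 1/(jωL) + jωC
Y = (0.0002041 − j0.001182) S
|Y| = 0.001200 S → |Z| = 1/|Y| = 833.4 Ω, ∠Z = −∠Y = 80.21°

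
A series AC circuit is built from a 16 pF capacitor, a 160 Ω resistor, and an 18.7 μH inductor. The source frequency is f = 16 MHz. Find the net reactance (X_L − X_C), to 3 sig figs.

1260 Ω

ω = 2πf = 1.005e+08 rad/s
X_L = ωL = 1880 Ω
X_C = 1/(ωC) = 622 Ω
X = 1880 − 622 = 1260 Ω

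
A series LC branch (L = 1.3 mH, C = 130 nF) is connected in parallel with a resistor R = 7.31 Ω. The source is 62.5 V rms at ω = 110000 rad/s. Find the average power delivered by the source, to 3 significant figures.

X_L = ωL = 143 Ω
X_C = 1/(ωC) = 69.9 Ω
Branch 1: Z₁ = R = 7.31 Ω
Branch 2 (series LC): Z₂ = j(X_L − X_C) = j73.1 Ω
Parallel: Z = Z₁Z₂/(Z₁+Z₂), |Z| = 7.27 Ω, ∠Z = 5.71°
I = V/|Z| = 8.59 A
P = VI cos φ = 62.5 × 8.59 × cos(5.71°) = 534 W

534 W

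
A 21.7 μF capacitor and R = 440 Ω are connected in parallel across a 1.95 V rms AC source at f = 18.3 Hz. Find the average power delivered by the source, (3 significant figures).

ω = 2πf = 115.0 rad/s
X_C = 1/(ωC) = 401 Ω
Parallel: admittances add. Y = 1/R + jωC
Y = (0.00227 + j0.00250) S
|Y| = 0.00338 S → |Z| = 1/|Y| = 296 Ω, ∠Z = −∠Y = -47.7°
I = V/|Z| = 6.58 mA
P = VI cos φ = 1.95 × 0.00658 × cos(-47.7°) = 8.64 mW

8.64 mW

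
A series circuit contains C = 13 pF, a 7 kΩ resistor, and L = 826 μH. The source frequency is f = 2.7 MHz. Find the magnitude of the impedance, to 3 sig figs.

11800 Ω

ω = 2πf = 1.696e+07 rad/s
X_L = ωL = 14000 Ω
X_C = 1/(ωC) = 4530 Ω
Net reactance X = X_L − X_C = 9480 Ω
Z = 7000 + j9480 Ω
|Z| = √(7000² + 9480²) = 11800 Ω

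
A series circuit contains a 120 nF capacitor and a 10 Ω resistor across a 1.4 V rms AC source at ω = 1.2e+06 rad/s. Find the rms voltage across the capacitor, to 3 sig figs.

X_C = 1/(ωC) = 6.94 Ω
Z = 10.0 − j6.94 Ω
|Z| = √(10.0² + 6.94²) = 12.2 Ω
I = V/|Z| = 115 mA
V_C = I·|Z_C| = 0.115 × 6.94 = 0.799 V

0.799 V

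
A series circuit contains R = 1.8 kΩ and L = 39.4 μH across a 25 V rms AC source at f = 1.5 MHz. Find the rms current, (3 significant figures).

ω = 2πf = 9.425e+06 rad/s
X_L = ωL = 371 Ω
Z = 1800 + j371 Ω
|Z| = √(1800² + 371²) = 1840 Ω
I = V/|Z| = 25/1840 = 13.6 mA

13.6 mA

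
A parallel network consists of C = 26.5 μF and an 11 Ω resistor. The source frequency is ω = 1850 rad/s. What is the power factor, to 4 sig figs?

X_C = 1/(ωC) = 20.40 Ω
Parallel: admittances add. Y = 1/R + jωC
Y = (0.09091 + j0.04902) S
|Y| = 0.1033 S → |Z| = 1/|Y| = 9.682 Ω, ∠Z = −∠Y = -28.34°
cos φ = cos(-28.34°) = 0.8802

0.8802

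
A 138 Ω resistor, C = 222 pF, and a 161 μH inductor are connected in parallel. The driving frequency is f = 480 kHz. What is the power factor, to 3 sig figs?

0.982

ω = 2πf = 3.016e+06 rad/s
X_L = ωL = 486 Ω
X_C = 1/(ωC) = 1490 Ω
Parallel: admittances add. Y = 1/R + 1/(jωL) + jωC
Y = (0.00725 − j0.00139) S
|Y| = 0.00738 S → |Z| = 1/|Y| = 136 Ω, ∠Z = −∠Y = 10.9°
cos φ = cos(10.9°) = 0.982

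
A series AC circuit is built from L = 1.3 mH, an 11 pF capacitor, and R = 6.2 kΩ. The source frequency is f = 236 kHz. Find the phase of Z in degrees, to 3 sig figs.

-84.0°

ω = 2πf = 1.483e+06 rad/s
X_L = ωL = 1930 Ω
X_C = 1/(ωC) = 61300 Ω
Net reactance X = X_L − X_C = -59400 Ω
Z = 6200 − j59400 Ω
|Z| = √(6200² + 59400²) = 59700 Ω
∠Z = arctan(-59400/6200) = -84.0°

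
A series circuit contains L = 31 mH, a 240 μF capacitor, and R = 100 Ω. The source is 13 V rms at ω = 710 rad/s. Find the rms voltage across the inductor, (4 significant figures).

X_L = ωL = 22.01 Ω
X_C = 1/(ωC) = 5.869 Ω
Net reactance X = X_L − X_C = 16.14 Ω
Z = 100.0 + j16.14 Ω
|Z| = √(100.0² + 16.14²) = 101.3 Ω
I = V/|Z| = 128.3 mA
V_L = I·|Z_L| = 0.1283 × 22.01 = 2.825 V

2.825 V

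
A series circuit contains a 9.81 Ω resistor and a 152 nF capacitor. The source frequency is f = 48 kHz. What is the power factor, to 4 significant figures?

0.4101

ω = 2πf = 301600 rad/s
X_C = 1/(ωC) = 21.81 Ω
Z = 9.810 − j21.81 Ω
|Z| = √(9.810² + 21.81²) = 23.92 Ω
∠Z = arctan(-21.81/9.810) = -65.79°
cos φ = cos(-65.79°) = 0.4101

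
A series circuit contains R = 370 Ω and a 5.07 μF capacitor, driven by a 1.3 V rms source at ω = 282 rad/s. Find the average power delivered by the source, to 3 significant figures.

999 μW

X_C = 1/(ωC) = 699 Ω
Z = 370 − j699 Ω
|Z| = √(370² + 699²) = 791 Ω
∠Z = arctan(-699/370) = -62.1°
I = V/|Z| = 1.64 mA
P = VI cos φ = 1.3 × 0.00164 × cos(-62.1°) = 999 μW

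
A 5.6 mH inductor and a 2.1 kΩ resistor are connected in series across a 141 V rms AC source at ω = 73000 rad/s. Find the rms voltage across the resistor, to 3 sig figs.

138 V

X_L = ωL = 409 Ω
Z = 2100 + j409 Ω
|Z| = √(2100² + 409²) = 2140 Ω
I = V/|Z| = 65.9 mA
V_R = I·|Z_R| = 0.0659 × 2100 = 138 V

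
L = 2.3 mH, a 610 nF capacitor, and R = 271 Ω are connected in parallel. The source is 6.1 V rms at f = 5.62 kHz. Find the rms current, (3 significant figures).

ω = 2πf = 35310 rad/s
X_L = ωL = 81.2 Ω
X_C = 1/(ωC) = 46.4 Ω
Parallel: admittances add. Y = 1/R + 1/(jωL) + jωC
Y = (0.00369 + j0.00923) S
|Y| = 0.00994 S → |Z| = 1/|Y| = 101 Ω, ∠Z = −∠Y = -68.2°
I = V/|Z| = 6.1/101 = 60.6 mA

60.6 mA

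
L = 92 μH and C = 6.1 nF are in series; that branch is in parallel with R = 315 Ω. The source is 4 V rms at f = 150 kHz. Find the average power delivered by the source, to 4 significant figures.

ω = 2πf = 942500 rad/s
X_L = ωL = 86.71 Ω
X_C = 1/(ωC) = 173.9 Ω
Branch 1: Z₁ = R = 315.0 Ω
Branch 2 (series LC): Z₂ = j(X_L − X_C) = −j87.23 Ω
Parallel: Z = Z₁Z₂/(Z₁+Z₂), |Z| = 84.07 Ω, ∠Z = -74.52°
I = V/|Z| = 47.58 mA
P = VI cos φ = 4 × 0.04758 × cos(-74.52°) = 50.79 mW

50.79 mW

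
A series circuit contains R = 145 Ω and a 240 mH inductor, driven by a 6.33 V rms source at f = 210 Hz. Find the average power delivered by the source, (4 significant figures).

47.90 mW

ω = 2πf = 1319 rad/s
X_L = ωL = 316.7 Ω
Z = 145.0 + j316.7 Ω
|Z| = √(145.0² + 316.7²) = 348.3 Ω
∠Z = arctan(316.7/145.0) = 65.40°
I = V/|Z| = 18.17 mA
P = VI cos φ = 6.33 × 0.01817 × cos(65.40°) = 47.90 mW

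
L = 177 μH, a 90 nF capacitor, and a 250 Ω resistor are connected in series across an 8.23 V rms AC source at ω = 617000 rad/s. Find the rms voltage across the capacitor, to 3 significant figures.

X_L = ωL = 109 Ω
X_C = 1/(ωC) = 18.0 Ω
Net reactance X = X_L − X_C = 91.2 Ω
Z = 250 + j91.2 Ω
|Z| = √(250² + 91.2²) = 266 Ω
I = V/|Z| = 30.9 mA
V_C = I·|Z_C| = 0.0309 × 18.0 = 0.557 V

0.557 V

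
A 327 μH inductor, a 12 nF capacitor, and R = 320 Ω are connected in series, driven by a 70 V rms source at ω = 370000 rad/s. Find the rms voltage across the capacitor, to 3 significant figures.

46.8 V

X_L = ωL = 121 Ω
X_C = 1/(ωC) = 225 Ω
Net reactance X = X_L − X_C = -104 Ω
Z = 320 − j104 Ω
|Z| = √(320² + 104²) = 337 Ω
I = V/|Z| = 208 mA
V_C = I·|Z_C| = 0.208 × 225 = 46.8 V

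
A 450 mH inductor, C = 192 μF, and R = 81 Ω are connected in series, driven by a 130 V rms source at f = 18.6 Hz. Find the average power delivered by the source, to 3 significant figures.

207 W

ω = 2πf = 116.9 rad/s
X_L = ωL = 52.6 Ω
X_C = 1/(ωC) = 44.6 Ω
Net reactance X = X_L − X_C = 8.02 Ω
Z = 81.0 + j8.02 Ω
|Z| = √(81.0² + 8.02²) = 81.4 Ω
∠Z = arctan(8.02/81.0) = 5.66°
I = V/|Z| = 1.60 A
P = VI cos φ = 130 × 1.60 × cos(5.66°) = 207 W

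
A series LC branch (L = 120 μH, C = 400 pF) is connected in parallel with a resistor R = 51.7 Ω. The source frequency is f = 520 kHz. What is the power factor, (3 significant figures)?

0.991

ω = 2πf = 3.267e+06 rad/s
X_L = ωL = 392 Ω
X_C = 1/(ωC) = 765 Ω
Branch 1: Z₁ = R = 51.7 Ω
Branch 2 (series LC): Z₂ = j(X_L − X_C) = −j373 Ω
Parallel: Z = Z₁Z₂/(Z₁+Z₂), |Z| = 51.2 Ω, ∠Z = -7.89°
cos φ = cos(-7.89°) = 0.991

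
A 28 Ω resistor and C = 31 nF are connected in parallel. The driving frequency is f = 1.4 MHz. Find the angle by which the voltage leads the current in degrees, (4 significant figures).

-82.54°

ω = 2πf = 8.796e+06 rad/s
X_C = 1/(ωC) = 3.667 Ω
Parallel: admittances add. Y = 1/R + jωC
Y = (0.03571 + j0.2727) S
|Y| = 0.2750 S → |Z| = 1/|Y| = 3.636 Ω, ∠Z = −∠Y = -82.54°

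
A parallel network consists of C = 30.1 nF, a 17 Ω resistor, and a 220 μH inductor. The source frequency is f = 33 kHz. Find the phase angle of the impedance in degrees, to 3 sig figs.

14.9°

ω = 2πf = 207300 rad/s
X_L = ωL = 45.6 Ω
X_C = 1/(ωC) = 160 Ω
Parallel: admittances add. Y = 1/R + 1/(jωL) + jωC
Y = (0.0588 − j0.0157) S
|Y| = 0.0609 S → |Z| = 1/|Y| = 16.4 Ω, ∠Z = −∠Y = 14.9°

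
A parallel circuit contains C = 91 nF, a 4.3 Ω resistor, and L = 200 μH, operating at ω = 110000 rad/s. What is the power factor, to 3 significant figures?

X_L = ωL = 22.0 Ω
X_C = 1/(ωC) = 99.9 Ω
Parallel: admittances add. Y = 1/R + 1/(jωL) + jωC
Y = (0.233 − j0.0354) S
|Y| = 0.235 S → |Z| = 1/|Y| = 4.25 Ω, ∠Z = −∠Y = 8.67°
cos φ = cos(8.67°) = 0.989

0.989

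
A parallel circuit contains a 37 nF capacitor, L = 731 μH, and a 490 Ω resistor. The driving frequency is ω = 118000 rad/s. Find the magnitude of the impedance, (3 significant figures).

133 Ω

X_L = ωL = 86.3 Ω
X_C = 1/(ωC) = 229 Ω
Parallel: admittances add. Y = 1/R + 1/(jωL) + jωC
Y = (0.00204 − j0.00723) S
|Y| = 0.00751 S → |Z| = 1/|Y| = 133 Ω, ∠Z = −∠Y = 74.2°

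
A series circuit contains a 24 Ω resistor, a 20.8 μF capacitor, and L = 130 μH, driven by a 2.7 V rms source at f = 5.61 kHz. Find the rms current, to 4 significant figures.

ω = 2πf = 35250 rad/s
X_L = ωL = 4.582 Ω
X_C = 1/(ωC) = 1.364 Ω
Net reactance X = X_L − X_C = 3.218 Ω
Z = 24.00 + j3.218 Ω
|Z| = √(24.00² + 3.218²) = 24.21 Ω
I = V/|Z| = 2.7/24.21 = 111.5 mA

111.5 mA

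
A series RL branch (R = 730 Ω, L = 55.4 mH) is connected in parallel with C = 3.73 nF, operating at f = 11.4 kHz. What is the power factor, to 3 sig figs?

ω = 2πf = 71630 rad/s
X_L = ωL = 3970 Ω
X_C = 1/(ωC) = 3740 Ω
Branch 1 (R+jX_L): Z₁ = 730 + j3970 Ω, |Z₁| = 4030 Ω
Branch 2 (−jX_C): Z₂ = −j3740 Ω
Parallel: Z = Z₁Z₂/(Z₁+Z₂), |Z| = 19800 Ω, ∠Z = -27.6°
cos φ = cos(-27.6°) = 0.886

0.886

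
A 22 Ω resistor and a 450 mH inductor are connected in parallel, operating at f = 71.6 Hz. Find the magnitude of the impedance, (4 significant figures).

21.87 Ω

ω = 2πf = 449.9 rad/s
X_L = ωL = 202.4 Ω
Parallel: admittances add. Y = 1/R + 1/(jωL)
Y = (0.04545 − j0.004940) S
|Y| = 0.04572 S → |Z| = 1/|Y| = 21.87 Ω, ∠Z = −∠Y = 6.202°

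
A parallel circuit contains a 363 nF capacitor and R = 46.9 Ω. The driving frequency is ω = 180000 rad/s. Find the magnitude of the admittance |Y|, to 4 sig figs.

68.73 mS

X_C = 1/(ωC) = 15.30 Ω
Parallel: admittances add. Y = 1/R + jωC
Y = (0.02132 + j0.06534) S
|Y| = 0.06873 S → |Z| = 1/|Y| = 14.55 Ω, ∠Z = −∠Y = -71.93°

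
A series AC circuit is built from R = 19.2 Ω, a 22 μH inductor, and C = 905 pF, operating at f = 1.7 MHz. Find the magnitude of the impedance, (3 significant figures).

ω = 2πf = 1.068e+07 rad/s
X_L = ωL = 235 Ω
X_C = 1/(ωC) = 103 Ω
Net reactance X = X_L − X_C = 132 Ω
Z = 19.2 + j132 Ω
|Z| = √(19.2² + 132²) = 133 Ω

133 Ω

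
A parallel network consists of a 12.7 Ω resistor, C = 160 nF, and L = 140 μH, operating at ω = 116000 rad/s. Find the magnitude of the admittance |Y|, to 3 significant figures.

X_L = ωL = 16.2 Ω
X_C = 1/(ωC) = 53.9 Ω
Parallel: admittances add. Y = 1/R + 1/(jωL) + jωC
Y = (0.0787 − j0.0430) S
|Y| = 0.0897 S → |Z| = 1/|Y| = 11.1 Ω, ∠Z = −∠Y = 28.6°

89.7 mS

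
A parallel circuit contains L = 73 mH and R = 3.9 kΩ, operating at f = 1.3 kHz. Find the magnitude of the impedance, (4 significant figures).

589.4 Ω

ω = 2πf = 8168 rad/s
X_L = ωL = 596.3 Ω
Parallel: admittances add. Y = 1/R + 1/(jωL)
Y = (0.0002564 − j0.001677) S
|Y| = 0.001697 S → |Z| = 1/|Y| = 589.4 Ω, ∠Z = −∠Y = 81.31°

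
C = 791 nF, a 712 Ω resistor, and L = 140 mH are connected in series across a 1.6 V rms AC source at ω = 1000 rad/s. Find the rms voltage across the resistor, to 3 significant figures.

X_L = ωL = 140 Ω
X_C = 1/(ωC) = 1260 Ω
Net reactance X = X_L − X_C = -1120 Ω
Z = 712 − j1120 Ω
|Z| = √(712² + 1120²) = 1330 Ω
I = V/|Z| = 1.20 mA
V_R = I·|Z_R| = 0.00120 × 712 = 0.856 V

0.856 V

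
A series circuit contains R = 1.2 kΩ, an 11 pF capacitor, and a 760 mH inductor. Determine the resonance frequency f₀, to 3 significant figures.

ω₀ = 1/√(LC) = 1/√(0.76 × 1.1e-11) = 345900 rad/s
f₀ = ω₀/(2π) = 55.0 kHz

55.0 kHz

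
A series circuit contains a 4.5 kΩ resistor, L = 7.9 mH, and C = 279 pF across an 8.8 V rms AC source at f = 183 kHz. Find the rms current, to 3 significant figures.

1.18 mA

ω = 2πf = 1.15e+06 rad/s
X_L = ωL = 9080 Ω
X_C = 1/(ωC) = 3120 Ω
Net reactance X = X_L − X_C = 5970 Ω
Z = 4500 + j5970 Ω
|Z| = √(4500² + 5970²) = 7470 Ω
I = V/|Z| = 8.8/7470 = 1.18 mA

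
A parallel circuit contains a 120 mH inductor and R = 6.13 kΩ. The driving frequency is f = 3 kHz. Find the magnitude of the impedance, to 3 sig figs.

2120 Ω

ω = 2πf = 18850 rad/s
X_L = ωL = 2260 Ω
Parallel: admittances add. Y = 1/R + 1/(jωL)
Y = (0.000163 − j0.000442) S
|Y| = 0.000471 S → |Z| = 1/|Y| = 2120 Ω, ∠Z = −∠Y = 69.7°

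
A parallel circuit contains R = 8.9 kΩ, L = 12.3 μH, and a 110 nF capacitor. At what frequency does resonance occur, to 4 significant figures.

ω₀ = 1/√(LC) = 1/√(1.23e-05 × 1.1e-07) = 859700 rad/s
f₀ = ω₀/(2π) = 136.8 kHz

136.8 kHz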